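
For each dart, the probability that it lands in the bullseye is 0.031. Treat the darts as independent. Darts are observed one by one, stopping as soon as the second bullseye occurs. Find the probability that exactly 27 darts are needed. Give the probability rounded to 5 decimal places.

Y = trial on which the second success occurs; negative binomial, r=2, p=0.031.
P(Y=27) = C(26,1) · p^2 · (1−p)^25
= 26 · 0.000961 · 0.45509 = 0.0113708

0.01137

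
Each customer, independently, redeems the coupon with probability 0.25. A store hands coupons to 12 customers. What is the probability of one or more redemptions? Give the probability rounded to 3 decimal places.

0.968

P(at least one) = 1 − P(none) = 1 − (1 − 0.25)^12
= 1 − 0.03168 = 0.96832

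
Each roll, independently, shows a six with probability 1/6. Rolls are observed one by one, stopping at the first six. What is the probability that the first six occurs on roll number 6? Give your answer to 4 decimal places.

0.0670

Geometric (trials to first success), p = 0.166667.
P(Y = 6) = (1−p)^5 · p = 0.40188 · 0.166667 = 0.066980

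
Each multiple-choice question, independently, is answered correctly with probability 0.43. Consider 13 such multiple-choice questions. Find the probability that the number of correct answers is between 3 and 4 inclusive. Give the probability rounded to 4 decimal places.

X ~ Binomial(13, 0.43); P(3 ≤ X ≤ 4) = Σ C(13,k) p^k (1−p)^(13−k) over k:
  k=3: C(13,3)·0.43^3·0.57^10 = 0.082323
  k=4: C(13,4)·0.43^4·0.57^9 = 0.155258
Total = 0.237581

0.2376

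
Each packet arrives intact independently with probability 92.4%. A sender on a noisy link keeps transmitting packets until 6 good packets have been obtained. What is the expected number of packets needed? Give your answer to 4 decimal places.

6.4935

Y = total packets until the sixth success; negative binomial with r=6, p=0.924.
E[Y] = r / p = 6 / 0.924 = 6.493506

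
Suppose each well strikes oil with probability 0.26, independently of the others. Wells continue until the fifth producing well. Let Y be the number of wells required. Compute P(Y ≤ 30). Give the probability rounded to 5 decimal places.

0.92133

Finishing within 30 wells ⇔ at least 5 successes in the first 30. With X ~ Binomial(30, 0.26), P(Y ≤ 30) = 1 − P(X ≤ 4).
  k=0: C(30,0)·0.26^0·0.74^30 = 0.0001194
  k=1: C(30,1)·0.26^1·0.74^29 = 0.0012584
  k=2: C(30,2)·0.26^2·0.74^28 = 0.0064110
  k=3: C(30,3)·0.26^3·0.74^27 = 0.0210234
  k=4: C(30,4)·0.26^4·0.74^26 = 0.0498595
1 − 0.0786716 = 0.9213284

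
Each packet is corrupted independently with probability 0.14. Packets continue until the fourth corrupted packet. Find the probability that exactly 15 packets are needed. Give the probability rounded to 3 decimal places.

0.027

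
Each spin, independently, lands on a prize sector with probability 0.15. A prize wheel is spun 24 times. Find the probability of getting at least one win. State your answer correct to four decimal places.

P(at least one) = 1 − P(none) = 1 − (1 − 0.15)^24
= 1 − 0.020233 = 0.979767

0.9798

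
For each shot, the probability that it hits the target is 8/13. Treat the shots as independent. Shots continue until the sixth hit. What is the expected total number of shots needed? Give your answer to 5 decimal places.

9.75000

Y = total shots until the sixth success; negative binomial with r=6, p=0.615385.
E[Y] = r / p = 6 / 0.615385 = 9.7500000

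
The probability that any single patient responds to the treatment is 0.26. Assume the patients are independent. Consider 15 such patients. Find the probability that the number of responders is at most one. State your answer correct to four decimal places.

0.0685

X ~ Binomial(15, 0.26); P(X ≤ 1) = Σ C(15,k) p^k (1−p)^(15−k) over k:
  k=0: C(15,0)·0.26^0·0.74^15 = 0.010926
  k=1: C(15,1)·0.26^1·0.74^14 = 0.057585
Total = 0.068511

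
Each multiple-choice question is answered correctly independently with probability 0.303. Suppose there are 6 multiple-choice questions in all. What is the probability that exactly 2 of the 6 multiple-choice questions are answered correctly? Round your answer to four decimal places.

0.3250

X ~ Binomial(n=6, p=0.303).
P(X=2) = C(6,2) · p^2 · (1−p)^4
= 15 · 0.091809 · 0.23601 = 0.325018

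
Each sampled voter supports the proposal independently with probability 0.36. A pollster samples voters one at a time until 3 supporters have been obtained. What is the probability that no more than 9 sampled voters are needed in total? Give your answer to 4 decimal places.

Finishing within 9 sampled voters ⇔ at least 3 successes in the first 9. With X ~ Binomial(9, 0.36), P(Y ≤ 9) = 1 − P(X ≤ 2).
  k=0: C(9,0)·0.36^0·0.64^9 = 0.018014
  k=1: C(9,1)·0.36^1·0.64^8 = 0.091198
  k=2: C(9,2)·0.36^2·0.64^7 = 0.205195
1 − 0.314408 = 0.685592

0.6856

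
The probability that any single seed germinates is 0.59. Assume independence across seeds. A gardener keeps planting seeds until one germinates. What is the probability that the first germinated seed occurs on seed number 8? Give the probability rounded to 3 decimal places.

0.001

Geometric (trials to first success), p = 0.59.
P(Y = 8) = (1−p)^7 · p = 0.0019475 · 0.59 = 0.00115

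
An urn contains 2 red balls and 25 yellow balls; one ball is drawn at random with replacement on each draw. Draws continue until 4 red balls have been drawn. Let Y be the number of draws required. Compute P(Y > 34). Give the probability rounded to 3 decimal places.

Needing more than 34 draws ⇔ fewer than 4 successes in the first 34. With X ~ Binomial(34, 0.074074), P(Y > 34) = P(X ≤ 3).
  k=0: C(34,0)·0.074074^0·0.925926^34 = 0.07305
  k=1: C(34,1)·0.074074^1·0.925926^33 = 0.19868
  k=2: C(34,2)·0.074074^2·0.925926^32 = 0.26226
  k=3: C(34,3)·0.074074^3·0.925926^31 = 0.22380
P(X ≤ 3) = 0.75779

0.758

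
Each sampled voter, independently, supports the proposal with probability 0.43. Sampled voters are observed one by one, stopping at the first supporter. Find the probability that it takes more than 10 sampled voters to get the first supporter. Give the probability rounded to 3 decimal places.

0.004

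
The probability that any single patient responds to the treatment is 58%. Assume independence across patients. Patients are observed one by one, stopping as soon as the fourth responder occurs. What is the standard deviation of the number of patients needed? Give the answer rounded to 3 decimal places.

2.235

Y = total patients until the fourth success; negative binomial with r=4, p=0.58.
SD(Y) = √[r(1−p)/p²] = √(4.99405) = 2.23474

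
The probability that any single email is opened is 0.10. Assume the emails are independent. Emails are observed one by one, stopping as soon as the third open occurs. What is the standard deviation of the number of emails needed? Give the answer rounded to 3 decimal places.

Y = total emails until the third success; negative binomial with r=3, p=0.10.
SD(Y) = √[r(1−p)/p²] = √(270.00000) = 16.43168

16.432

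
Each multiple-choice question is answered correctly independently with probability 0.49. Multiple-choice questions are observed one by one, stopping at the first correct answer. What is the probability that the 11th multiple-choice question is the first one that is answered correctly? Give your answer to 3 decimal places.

0.001

Geometric (trials to first success), p = 0.49.
P(Y = 11) = (1−p)^10 · p = 0.0011904 · 0.49 = 0.00058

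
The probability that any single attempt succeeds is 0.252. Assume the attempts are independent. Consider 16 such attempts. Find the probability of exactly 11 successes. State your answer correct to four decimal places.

0.0003

X ~ Binomial(n=16, p=0.252).
P(X=11) = C(16,11) · p^11 · (1−p)^5
= 4368 · 2.6026e-07 · 0.23416 = 0.000266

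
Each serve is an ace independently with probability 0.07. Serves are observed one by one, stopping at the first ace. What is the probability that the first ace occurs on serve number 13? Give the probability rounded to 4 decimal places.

0.0293

Geometric (trials to first success), p = 0.07.
P(Y = 13) = (1−p)^12 · p = 0.4186 · 0.07 = 0.029302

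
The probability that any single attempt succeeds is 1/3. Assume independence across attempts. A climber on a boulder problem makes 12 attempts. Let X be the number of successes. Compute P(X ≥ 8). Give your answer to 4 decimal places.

X ~ Binomial(12, 0.333333); P(X ≥ 8) = Σ C(12,k) p^k (1−p)^(12−k) over k:
  k=8: C(12,8)·0.333333^8·0.666667^4 = 0.014903
  k=9: C(12,9)·0.333333^9·0.666667^3 = 0.003312
  k=10: C(12,10)·0.333333^10·0.666667^2 = 0.000497
  k=11: C(12,11)·0.333333^11·0.666667^1 = 0.000045
  k=12: C(12,12)·0.333333^12·0.666667^0 = 0.000002
Total = 0.018758

0.0188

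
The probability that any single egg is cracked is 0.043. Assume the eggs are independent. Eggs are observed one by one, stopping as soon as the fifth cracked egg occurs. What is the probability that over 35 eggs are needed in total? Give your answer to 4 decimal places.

0.9837

Needing more than 35 eggs ⇔ fewer than 5 successes in the first 35. With X ~ Binomial(35, 0.043), P(Y > 35) = P(X ≤ 4).
  k=0: C(35,0)·0.043^0·0.957^35 = 0.214742
  k=1: C(35,1)·0.043^1·0.957^34 = 0.337709
  k=2: C(35,2)·0.043^2·0.957^33 = 0.257957
  k=3: C(35,3)·0.043^3·0.957^32 = 0.127496
  k=4: C(35,4)·0.043^4·0.957^31 = 0.045829
P(X ≤ 4) = 0.983734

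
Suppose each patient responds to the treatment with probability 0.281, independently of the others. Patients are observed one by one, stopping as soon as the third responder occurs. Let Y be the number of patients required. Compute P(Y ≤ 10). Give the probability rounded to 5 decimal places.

0.56500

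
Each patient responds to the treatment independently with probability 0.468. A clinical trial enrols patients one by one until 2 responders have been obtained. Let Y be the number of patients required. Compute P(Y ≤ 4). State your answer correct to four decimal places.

Finishing within 4 patients ⇔ at least 2 successes in the first 4. With X ~ Binomial(4, 0.468), P(Y ≤ 4) = 1 − P(X ≤ 1).
  k=0: C(4,0)·0.468^0·0.532^4 = 0.080103
  k=1: C(4,1)·0.468^1·0.532^3 = 0.281865
1 − 0.361967 = 0.638033

0.6380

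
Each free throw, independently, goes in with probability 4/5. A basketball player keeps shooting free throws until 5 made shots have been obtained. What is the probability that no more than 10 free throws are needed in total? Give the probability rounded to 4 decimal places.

0.9936

Finishing within 10 free throws ⇔ at least 5 successes in the first 10. With X ~ Binomial(10, 0.80), P(Y ≤ 10) = 1 − P(X ≤ 4).
  k=0: C(10,0)·0.80^0·0.20^10 = 0.000000
  k=1: C(10,1)·0.80^1·0.20^9 = 0.000004
  k=2: C(10,2)·0.80^2·0.20^8 = 0.000074
  k=3: C(10,3)·0.80^3·0.20^7 = 0.000786
  k=4: C(10,4)·0.80^4·0.20^6 = 0.005505
1 − 0.006369 = 0.993631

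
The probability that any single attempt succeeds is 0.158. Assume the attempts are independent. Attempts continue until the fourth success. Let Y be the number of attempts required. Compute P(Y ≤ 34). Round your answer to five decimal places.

Finishing within 34 attempts ⇔ at least 4 successes in the first 34. With X ~ Binomial(34, 0.158), P(Y ≤ 34) = 1 − P(X ≤ 3).
  k=0: C(34,0)·0.158^0·0.842^34 = 0.0028881
  k=1: C(34,1)·0.158^1·0.842^33 = 0.0184262
  k=2: C(34,2)·0.158^2·0.842^32 = 0.0570511
  k=3: C(34,3)·0.158^3·0.842^31 = 0.1141925
1 − 0.1925579 = 0.8074421

0.80744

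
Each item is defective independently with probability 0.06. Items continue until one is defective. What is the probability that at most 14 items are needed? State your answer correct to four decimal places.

Y = number of items to the first success; geometric, p = 0.06.
P(Y ≤ 14) = 1 − (1−p)^14 = 1 − 0.420523 = 0.579477

0.5795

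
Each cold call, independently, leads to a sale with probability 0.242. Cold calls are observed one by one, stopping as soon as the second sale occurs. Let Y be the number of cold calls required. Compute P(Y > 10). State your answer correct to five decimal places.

0.26253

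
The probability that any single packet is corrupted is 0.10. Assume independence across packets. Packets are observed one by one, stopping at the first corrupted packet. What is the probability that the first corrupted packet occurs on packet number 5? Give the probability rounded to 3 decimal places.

Geometric (trials to first success), p = 0.10.
P(Y = 5) = (1−p)^4 · p = 0.6561 · 0.10 = 0.06561

0.066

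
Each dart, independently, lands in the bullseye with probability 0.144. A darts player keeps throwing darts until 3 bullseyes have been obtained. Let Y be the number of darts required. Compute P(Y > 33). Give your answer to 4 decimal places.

0.1270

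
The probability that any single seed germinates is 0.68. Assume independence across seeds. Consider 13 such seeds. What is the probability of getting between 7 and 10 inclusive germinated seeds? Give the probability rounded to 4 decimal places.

0.7525

X ~ Binomial(13, 0.68); P(7 ≤ X ≤ 10) = Σ C(13,k) p^k (1−p)^(13−k) over k:
  k=7: C(13,7)·0.68^7·0.32^6 = 0.123874
  k=8: C(13,8)·0.68^8·0.32^5 = 0.197424
  k=9: C(13,9)·0.68^9·0.32^4 = 0.233070
  k=10: C(13,10)·0.68^10·0.32^3 = 0.198109
Total = 0.752477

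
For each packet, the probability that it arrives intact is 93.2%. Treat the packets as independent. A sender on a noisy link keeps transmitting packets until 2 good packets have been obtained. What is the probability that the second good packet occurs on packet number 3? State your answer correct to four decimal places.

Y = trial on which the second success occurs; negative binomial, r=2, p=0.932.
P(Y=3) = C(2,1) · p^2 · (1−p)^1
= 2 · 0.86862 · 0.068 = 0.118133

0.1181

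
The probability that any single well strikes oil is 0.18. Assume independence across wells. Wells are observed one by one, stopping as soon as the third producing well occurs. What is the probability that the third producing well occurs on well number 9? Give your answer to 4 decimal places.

0.0496

Y = trial on which the third success occurs; negative binomial, r=3, p=0.18.
P(Y=9) = C(8,2) · p^3 · (1−p)^6
= 28 · 0.005832 · 0.30401 = 0.049643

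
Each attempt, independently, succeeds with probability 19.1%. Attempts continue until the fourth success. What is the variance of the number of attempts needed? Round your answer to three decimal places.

Y = total attempts until the fourth success; negative binomial with r=4, p=0.191.
Var(Y) = r(1−p)/p² = 4·0.809 / 0.191² = 88.70371

88.704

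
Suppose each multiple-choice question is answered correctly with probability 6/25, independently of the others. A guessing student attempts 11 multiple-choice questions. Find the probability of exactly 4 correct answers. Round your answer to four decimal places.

X ~ Binomial(n=11, p=0.24).
P(X=4) = C(11,4) · p^4 · (1−p)^7
= 330 · 0.0033178 · 0.14645 = 0.160344

0.1603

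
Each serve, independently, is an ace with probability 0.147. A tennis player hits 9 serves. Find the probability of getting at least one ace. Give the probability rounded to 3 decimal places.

P(at least one) = 1 − P(none) = 1 − (1 − 0.147)^9
= 1 − 0.23908 = 0.76092

0.761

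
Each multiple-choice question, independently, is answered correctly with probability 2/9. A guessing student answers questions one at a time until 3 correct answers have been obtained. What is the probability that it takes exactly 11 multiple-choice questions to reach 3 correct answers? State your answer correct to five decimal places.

0.06613

Y = trial on which the third success occurs; negative binomial, r=3, p=0.222222.
P(Y=11) = C(10,2) · p^3 · (1−p)^8
= 45 · 0.010974 · 0.13392 = 0.0661332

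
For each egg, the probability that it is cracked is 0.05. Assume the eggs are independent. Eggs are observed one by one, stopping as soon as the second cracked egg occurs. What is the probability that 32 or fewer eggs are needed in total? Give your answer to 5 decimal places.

0.48004

Finishing within 32 eggs ⇔ at least 2 successes in the first 32. With X ~ Binomial(32, 0.05), P(Y ≤ 32) = 1 − P(X ≤ 1).
  k=0: C(32,0)·0.05^0·0.95^32 = 0.1937115
  k=1: C(32,1)·0.05^1·0.95^31 = 0.3262509
1 − 0.5199624 = 0.4800376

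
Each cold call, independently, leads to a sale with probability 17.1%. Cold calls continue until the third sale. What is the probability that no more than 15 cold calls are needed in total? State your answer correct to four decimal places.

Finishing within 15 cold calls ⇔ at least 3 successes in the first 15. With X ~ Binomial(15, 0.171), P(Y ≤ 15) = 1 − P(X ≤ 2).
  k=0: C(15,0)·0.171^0·0.829^15 = 0.060023
  k=1: C(15,1)·0.171^1·0.829^14 = 0.185717
  k=2: C(15,2)·0.171^2·0.829^13 = 0.268158
1 − 0.513897 = 0.486103

0.4861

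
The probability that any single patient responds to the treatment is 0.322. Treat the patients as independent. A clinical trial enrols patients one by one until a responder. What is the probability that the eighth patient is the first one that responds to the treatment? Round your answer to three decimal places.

0.021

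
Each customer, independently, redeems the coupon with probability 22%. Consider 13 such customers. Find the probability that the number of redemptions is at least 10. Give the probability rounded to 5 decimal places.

0.00004

X ~ Binomial(13, 0.22); P(X ≥ 10) = Σ C(13,k) p^k (1−p)^(13−k) over k:
  k=10: C(13,10)·0.22^10·0.78^3 = 0.0000360
  k=11: C(13,11)·0.22^11·0.78^2 = 0.0000028
  k=12: C(13,12)·0.22^12·0.78^1 = 0.0000001
  k=13: C(13,13)·0.22^13·0.78^0 = 0.0000000
Total = 0.0000390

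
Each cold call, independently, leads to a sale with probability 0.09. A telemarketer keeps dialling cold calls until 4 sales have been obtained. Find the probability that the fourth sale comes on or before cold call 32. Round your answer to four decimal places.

0.3244

Finishing within 32 cold calls ⇔ at least 4 successes in the first 32. With X ~ Binomial(32, 0.09), P(Y ≤ 32) = 1 − P(X ≤ 3).
  k=0: C(32,0)·0.09^0·0.91^32 = 0.048902
  k=1: C(32,1)·0.09^1·0.91^31 = 0.154766
  k=2: C(32,2)·0.09^2·0.91^30 = 0.237251
  k=3: C(32,3)·0.09^3·0.91^29 = 0.234644
1 − 0.675563 = 0.324437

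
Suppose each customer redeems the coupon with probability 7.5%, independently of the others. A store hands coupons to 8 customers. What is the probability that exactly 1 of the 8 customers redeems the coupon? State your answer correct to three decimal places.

0.348

X ~ Binomial(n=8, p=0.075).
P(X=1) = C(8,1) · p^1 · (1−p)^7
= 8 · 0.075 · 0.57942 = 0.34765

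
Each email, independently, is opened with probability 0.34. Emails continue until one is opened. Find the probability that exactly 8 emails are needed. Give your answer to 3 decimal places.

0.019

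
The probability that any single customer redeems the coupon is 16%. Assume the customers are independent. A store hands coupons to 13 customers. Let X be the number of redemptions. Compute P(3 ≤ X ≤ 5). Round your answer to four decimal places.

0.3359

X ~ Binomial(13, 0.16); P(3 ≤ X ≤ 5) = Σ C(13,k) p^k (1−p)^(13−k) over k:
  k=3: C(13,3)·0.16^3·0.84^10 = 0.204889
  k=4: C(13,4)·0.16^4·0.84^9 = 0.097566
  k=5: C(13,5)·0.16^5·0.84^8 = 0.033451
Total = 0.335907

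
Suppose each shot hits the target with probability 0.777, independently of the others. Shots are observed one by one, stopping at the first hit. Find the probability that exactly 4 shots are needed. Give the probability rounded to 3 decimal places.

0.009

Geometric (trials to first success), p = 0.777.
P(Y = 4) = (1−p)^3 · p = 0.01109 · 0.777 = 0.00862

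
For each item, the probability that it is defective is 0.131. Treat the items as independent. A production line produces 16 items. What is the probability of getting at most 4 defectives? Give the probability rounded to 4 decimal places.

0.9515

X ~ Binomial(16, 0.131); P(X ≤ 4) = Σ C(16,k) p^k (1−p)^(16−k) over k:
  k=0: C(16,0)·0.131^0·0.869^16 = 0.105759
  k=1: C(16,1)·0.131^1·0.869^15 = 0.255087
  k=2: C(16,2)·0.131^2·0.869^14 = 0.288404
  k=3: C(16,3)·0.131^3·0.869^13 = 0.202889
  k=4: C(16,4)·0.131^4·0.869^12 = 0.099402
Total = 0.951540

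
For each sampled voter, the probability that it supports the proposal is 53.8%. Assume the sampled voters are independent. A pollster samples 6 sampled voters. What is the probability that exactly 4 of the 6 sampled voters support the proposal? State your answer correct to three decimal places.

0.268

X ~ Binomial(n=6, p=0.538).
P(X=4) = C(6,4) · p^4 · (1−p)^2
= 15 · 0.083778 · 0.21344 = 0.26823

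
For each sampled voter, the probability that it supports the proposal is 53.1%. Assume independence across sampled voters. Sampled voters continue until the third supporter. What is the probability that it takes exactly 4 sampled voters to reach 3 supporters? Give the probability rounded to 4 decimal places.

0.2107

Y = trial on which the third success occurs; negative binomial, r=3, p=0.531.
P(Y=4) = C(3,2) · p^3 · (1−p)^1
= 3 · 0.14972 · 0.469 = 0.210658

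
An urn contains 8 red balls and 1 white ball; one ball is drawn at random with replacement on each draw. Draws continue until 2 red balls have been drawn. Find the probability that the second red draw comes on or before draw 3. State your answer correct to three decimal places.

0.966

Finishing within 3 draws ⇔ at least 2 successes in the first 3. With X ~ Binomial(3, 0.888889), P(Y ≤ 3) = 1 − P(X ≤ 1).
  k=0: C(3,0)·0.888889^0·0.111111^3 = 0.00137
  k=1: C(3,1)·0.888889^1·0.111111^2 = 0.03292
1 − 0.03429 = 0.96571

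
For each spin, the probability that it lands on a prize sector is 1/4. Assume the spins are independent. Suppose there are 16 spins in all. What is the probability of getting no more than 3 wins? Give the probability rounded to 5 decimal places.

X ~ Binomial(16, 0.25); P(X ≤ 3) = Σ C(16,k) p^k (1−p)^(16−k) over k:
  k=0: C(16,0)·0.25^0·0.75^16 = 0.0100226
  k=1: C(16,1)·0.25^1·0.75^15 = 0.0534538
  k=2: C(16,2)·0.25^2·0.75^14 = 0.1336346
  k=3: C(16,3)·0.25^3·0.75^13 = 0.2078761
Total = 0.4049871

0.40499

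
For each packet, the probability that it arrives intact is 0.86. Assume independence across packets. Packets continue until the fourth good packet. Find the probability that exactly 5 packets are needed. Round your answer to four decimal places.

0.3063

Y = trial on which the fourth success occurs; negative binomial, r=4, p=0.86.
P(Y=5) = C(4,3) · p^4 · (1−p)^1
= 4 · 0.54701 · 0.14 = 0.306325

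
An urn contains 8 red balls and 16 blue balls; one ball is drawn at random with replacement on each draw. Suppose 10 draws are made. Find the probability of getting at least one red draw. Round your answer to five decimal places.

0.98266

P(at least one) = 1 − P(none) = 1 − (1 − 0.333333)^10
= 1 − 0.0173415 = 0.9826585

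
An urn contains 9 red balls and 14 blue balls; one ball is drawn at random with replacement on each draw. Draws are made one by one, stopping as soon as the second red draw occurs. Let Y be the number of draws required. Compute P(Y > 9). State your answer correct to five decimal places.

0.07784

Needing more than 9 draws ⇔ fewer than 2 successes in the first 9. With X ~ Binomial(9, 0.391304), P(Y > 9) = P(X ≤ 1).
  k=0: C(9,0)·0.391304^0·0.608696^9 = 0.0114710
  k=1: C(9,1)·0.391304^1·0.608696^8 = 0.0663680
P(X ≤ 1) = 0.0778390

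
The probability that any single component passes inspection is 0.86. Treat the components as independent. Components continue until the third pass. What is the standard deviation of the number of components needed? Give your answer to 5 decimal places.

Y = total components until the third success; negative binomial with r=3, p=0.86.
SD(Y) = √[r(1−p)/p²] = √(0.5678745) = 0.7535745

0.75357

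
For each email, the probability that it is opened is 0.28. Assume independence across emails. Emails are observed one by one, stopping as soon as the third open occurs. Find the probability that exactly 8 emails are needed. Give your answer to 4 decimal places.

0.0892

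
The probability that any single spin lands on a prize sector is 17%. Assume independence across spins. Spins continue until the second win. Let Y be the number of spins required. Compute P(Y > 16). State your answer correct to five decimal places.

Needing more than 16 spins ⇔ fewer than 2 successes in the first 16. With X ~ Binomial(16, 0.17), P(Y > 16) = P(X ≤ 1).
  k=0: C(16,0)·0.17^0·0.83^16 = 0.0507282
  k=1: C(16,1)·0.17^1·0.83^15 = 0.1662418
P(X ≤ 1) = 0.2169700

0.21697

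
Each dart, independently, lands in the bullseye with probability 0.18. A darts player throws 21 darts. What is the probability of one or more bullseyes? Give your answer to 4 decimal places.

0.9845

P(at least one) = 1 − P(none) = 1 − (1 − 0.18)^21
= 1 − 0.015491 = 0.984509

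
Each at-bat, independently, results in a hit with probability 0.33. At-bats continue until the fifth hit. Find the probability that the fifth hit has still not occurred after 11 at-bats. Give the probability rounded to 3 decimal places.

Needing more than 11 at-bats ⇔ fewer than 5 successes in the first 11. With X ~ Binomial(11, 0.33), P(Y > 11) = P(X ≤ 4).
  k=0: C(11,0)·0.33^0·0.67^11 = 0.01221
  k=1: C(11,1)·0.33^1·0.67^10 = 0.06617
  k=2: C(11,2)·0.33^2·0.67^9 = 0.16295
  k=3: C(11,3)·0.33^3·0.67^8 = 0.24078
  k=4: C(11,4)·0.33^4·0.67^7 = 0.23719
P(X ≤ 4) = 0.71931

0.719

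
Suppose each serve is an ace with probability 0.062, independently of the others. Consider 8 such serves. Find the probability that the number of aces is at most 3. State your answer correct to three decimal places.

X ~ Binomial(8, 0.062); P(X ≤ 3) = Σ C(8,k) p^k (1−p)^(8−k) over k:
  k=0: C(8,0)·0.062^0·0.938^8 = 0.59927
  k=1: C(8,1)·0.062^1·0.938^7 = 0.31688
  k=2: C(8,2)·0.062^2·0.938^6 = 0.07331
  k=3: C(8,3)·0.062^3·0.938^5 = 0.00969
Total = 0.99916

0.999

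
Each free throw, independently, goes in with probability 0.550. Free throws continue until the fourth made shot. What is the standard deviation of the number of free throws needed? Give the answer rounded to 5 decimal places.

Y = total free throws until the fourth success; negative binomial with r=4, p=0.55.
SD(Y) = √[r(1−p)/p²] = √(5.9504132) = 2.4393469

2.43935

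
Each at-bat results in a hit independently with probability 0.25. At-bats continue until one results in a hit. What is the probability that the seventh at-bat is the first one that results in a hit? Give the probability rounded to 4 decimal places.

0.0445

Geometric (trials to first success), p = 0.25.
P(Y = 7) = (1−p)^6 · p = 0.17798 · 0.25 = 0.044495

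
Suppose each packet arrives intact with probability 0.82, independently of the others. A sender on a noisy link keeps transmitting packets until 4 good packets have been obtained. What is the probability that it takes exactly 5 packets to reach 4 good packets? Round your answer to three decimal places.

0.326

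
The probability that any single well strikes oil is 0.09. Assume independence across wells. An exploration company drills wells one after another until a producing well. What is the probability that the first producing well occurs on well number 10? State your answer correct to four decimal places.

0.0385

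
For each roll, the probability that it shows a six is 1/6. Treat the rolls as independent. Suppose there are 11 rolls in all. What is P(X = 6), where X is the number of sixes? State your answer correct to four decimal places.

0.0040

X ~ Binomial(n=11, p=0.166667).
P(X=6) = C(11,6) · p^6 · (1−p)^5
= 462 · 2.1433e-05 · 0.40188 = 0.003979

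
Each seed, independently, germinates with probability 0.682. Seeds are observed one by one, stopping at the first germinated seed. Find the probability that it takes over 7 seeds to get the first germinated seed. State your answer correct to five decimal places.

0.00033

Y = number of seeds to the first success; geometric, p = 0.682.
P(Y > 7) = P(first 7 all fail) = (1−p)^7 = 0.0003288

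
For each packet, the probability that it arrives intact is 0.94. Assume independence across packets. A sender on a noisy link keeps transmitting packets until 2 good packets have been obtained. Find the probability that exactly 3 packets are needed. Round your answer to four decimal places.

0.1060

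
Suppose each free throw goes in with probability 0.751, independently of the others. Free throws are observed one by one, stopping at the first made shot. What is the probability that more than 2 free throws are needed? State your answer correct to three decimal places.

Y = number of free throws to the first success; geometric, p = 0.751.
P(Y > 2) = P(first 2 all fail) = (1−p)^2 = 0.06200

0.062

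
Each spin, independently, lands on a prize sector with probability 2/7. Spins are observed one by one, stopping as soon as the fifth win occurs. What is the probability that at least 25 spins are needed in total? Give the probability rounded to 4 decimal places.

0.1420

Needing more than 24 spins ⇔ fewer than 5 successes in the first 24. With X ~ Binomial(24, 0.285714), P(Y > 24) = P(X ≤ 4).
  k=0: C(24,0)·0.285714^0·0.714286^24 = 0.000311
  k=1: C(24,1)·0.285714^1·0.714286^23 = 0.002987
  k=2: C(24,2)·0.285714^2·0.714286^22 = 0.013739
  k=3: C(24,3)·0.285714^3·0.714286^21 = 0.040301
  k=4: C(24,4)·0.285714^4·0.714286^20 = 0.084632
P(X ≤ 4) = 0.141971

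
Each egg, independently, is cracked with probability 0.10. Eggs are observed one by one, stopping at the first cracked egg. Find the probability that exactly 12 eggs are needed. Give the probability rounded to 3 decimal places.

Geometric (trials to first success), p = 0.10.
P(Y = 12) = (1−p)^11 · p = 0.31381 · 0.10 = 0.03138

0.031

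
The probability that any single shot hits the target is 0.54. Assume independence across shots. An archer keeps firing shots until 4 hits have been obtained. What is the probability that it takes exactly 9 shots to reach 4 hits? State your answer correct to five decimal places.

Y = trial on which the fourth success occurs; negative binomial, r=4, p=0.54.
P(Y=9) = C(8,3) · p^4 · (1−p)^5
= 56 · 0.085031 · 0.020596 = 0.0980736

0.09807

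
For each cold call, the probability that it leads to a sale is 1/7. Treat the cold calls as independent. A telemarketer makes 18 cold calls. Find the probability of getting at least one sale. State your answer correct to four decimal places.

P(at least one) = 1 − P(none) = 1 − (1 − 0.142857)^18
= 1 − 0.062367 = 0.937633

0.9376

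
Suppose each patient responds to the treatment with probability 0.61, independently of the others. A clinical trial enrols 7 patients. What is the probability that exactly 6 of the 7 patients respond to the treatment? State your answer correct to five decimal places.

X ~ Binomial(n=7, p=0.61).
P(X=6) = C(7,6) · p^6 · (1−p)^1
= 7 · 0.05152 · 0.39 = 0.1406506

0.14065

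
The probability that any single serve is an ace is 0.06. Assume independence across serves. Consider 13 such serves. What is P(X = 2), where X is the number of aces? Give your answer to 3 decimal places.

X ~ Binomial(n=13, p=0.06).
P(X=2) = C(13,2) · p^2 · (1−p)^11
= 78 · 0.0036 · 0.5063 = 0.14217

0.142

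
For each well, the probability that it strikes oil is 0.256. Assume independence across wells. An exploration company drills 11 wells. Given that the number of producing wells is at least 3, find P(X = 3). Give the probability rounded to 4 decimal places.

X ~ Binomial(11, 0.256). Want P(X=3 | X≥3) = P(X=3) / P(X≥3).
P(X=3) = C(11,3)·0.256^3·0.744^8 = 0.259889
P(X≥3) = 1 − 0.038664 − 0.146340 − 0.251767 = 0.563230
Ratio = 0.259889 / 0.563230 = 0.461426

0.4614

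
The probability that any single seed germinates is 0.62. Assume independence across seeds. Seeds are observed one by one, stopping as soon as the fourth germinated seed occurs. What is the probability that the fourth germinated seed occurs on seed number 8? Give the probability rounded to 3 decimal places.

0.108

Y = trial on which the fourth success occurs; negative binomial, r=4, p=0.62.
P(Y=8) = C(7,3) · p^4 · (1−p)^4
= 35 · 0.14776 · 0.020851 = 0.10784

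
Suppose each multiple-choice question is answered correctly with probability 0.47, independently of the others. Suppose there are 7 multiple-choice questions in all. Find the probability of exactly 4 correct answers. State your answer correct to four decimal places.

0.2543

X ~ Binomial(n=7, p=0.47).
P(X=4) = C(7,4) · p^4 · (1−p)^3
= 35 · 0.048797 · 0.14888 = 0.254265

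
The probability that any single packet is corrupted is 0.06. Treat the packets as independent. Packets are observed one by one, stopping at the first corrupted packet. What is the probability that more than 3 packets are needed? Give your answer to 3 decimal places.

Y = number of packets to the first success; geometric, p = 0.06.
P(Y > 3) = P(first 3 all fail) = (1−p)^3 = 0.83058

0.831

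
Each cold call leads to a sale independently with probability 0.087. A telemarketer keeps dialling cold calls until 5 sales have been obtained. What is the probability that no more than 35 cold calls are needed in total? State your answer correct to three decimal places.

0.185

Finishing within 35 cold calls ⇔ at least 5 successes in the first 35. With X ~ Binomial(35, 0.087), P(Y ≤ 35) = 1 − P(X ≤ 4).
  k=0: C(35,0)·0.087^0·0.913^35 = 0.04135
  k=1: C(35,1)·0.087^1·0.913^34 = 0.13791
  k=2: C(35,2)·0.087^2·0.913^33 = 0.22340
  k=3: C(35,3)·0.087^3·0.913^32 = 0.23417
  k=4: C(35,4)·0.087^4·0.913^31 = 0.17851
1 − 0.81535 = 0.18465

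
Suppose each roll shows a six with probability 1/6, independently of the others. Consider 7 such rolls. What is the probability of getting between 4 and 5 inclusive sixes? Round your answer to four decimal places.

0.0175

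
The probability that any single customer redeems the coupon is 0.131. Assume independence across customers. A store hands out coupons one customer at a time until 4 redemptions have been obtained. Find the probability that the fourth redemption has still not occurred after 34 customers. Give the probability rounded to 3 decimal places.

Needing more than 34 customers ⇔ fewer than 4 successes in the first 34. With X ~ Binomial(34, 0.131), P(Y > 34) = P(X ≤ 3).
  k=0: C(34,0)·0.131^0·0.869^34 = 0.00845
  k=1: C(34,1)·0.131^1·0.869^33 = 0.04329
  k=2: C(34,2)·0.131^2·0.869^32 = 0.10768
  k=3: C(34,3)·0.131^3·0.869^31 = 0.17315
P(X ≤ 3) = 0.33257

0.333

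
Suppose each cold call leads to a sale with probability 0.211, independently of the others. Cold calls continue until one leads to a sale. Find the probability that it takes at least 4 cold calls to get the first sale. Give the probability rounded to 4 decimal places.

0.4912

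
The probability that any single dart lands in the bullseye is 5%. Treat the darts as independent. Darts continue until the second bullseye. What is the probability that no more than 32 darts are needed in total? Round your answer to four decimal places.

0.4800

Finishing within 32 darts ⇔ at least 2 successes in the first 32. With X ~ Binomial(32, 0.05), P(Y ≤ 32) = 1 − P(X ≤ 1).
  k=0: C(32,0)·0.05^0·0.95^32 = 0.193711
  k=1: C(32,1)·0.05^1·0.95^31 = 0.326251
1 − 0.519962 = 0.480038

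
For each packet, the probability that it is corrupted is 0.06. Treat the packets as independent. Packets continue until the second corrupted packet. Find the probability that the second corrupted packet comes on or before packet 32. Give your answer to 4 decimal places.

0.5799

Finishing within 32 packets ⇔ at least 2 successes in the first 32. With X ~ Binomial(32, 0.06), P(Y ≤ 32) = 1 − P(X ≤ 1).
  k=0: C(32,0)·0.06^0·0.94^32 = 0.138067
  k=1: C(32,1)·0.06^1·0.94^31 = 0.282010
1 − 0.420078 = 0.579922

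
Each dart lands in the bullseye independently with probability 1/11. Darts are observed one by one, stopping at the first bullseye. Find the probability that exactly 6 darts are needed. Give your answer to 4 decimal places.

0.0564

Geometric (trials to first success), p = 0.090909.
P(Y = 6) = (1−p)^5 · p = 0.62092 · 0.090909 = 0.056447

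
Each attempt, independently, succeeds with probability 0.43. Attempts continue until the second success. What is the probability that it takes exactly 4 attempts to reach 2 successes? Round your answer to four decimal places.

0.1802

Y = trial on which the second success occurs; negative binomial, r=2, p=0.43.
P(Y=4) = C(3,1) · p^2 · (1−p)^2
= 3 · 0.1849 · 0.3249 = 0.180222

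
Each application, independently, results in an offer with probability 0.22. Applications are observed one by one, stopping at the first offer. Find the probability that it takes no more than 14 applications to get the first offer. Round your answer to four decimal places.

Y = number of applications to the first success; geometric, p = 0.22.
P(Y ≤ 14) = 1 − (1−p)^14 = 1 − 0.030855 = 0.969145

0.9691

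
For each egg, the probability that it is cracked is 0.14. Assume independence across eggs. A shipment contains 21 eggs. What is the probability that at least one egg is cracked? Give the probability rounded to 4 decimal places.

P(at least one) = 1 − P(none) = 1 − (1 − 0.14)^21
= 1 − 0.042118 = 0.957882

0.9579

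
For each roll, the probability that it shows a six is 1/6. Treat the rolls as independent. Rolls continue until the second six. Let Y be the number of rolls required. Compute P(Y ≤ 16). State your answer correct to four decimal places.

0.7728

Finishing within 16 rolls ⇔ at least 2 successes in the first 16. With X ~ Binomial(16, 0.166667), P(Y ≤ 16) = 1 − P(X ≤ 1).
  k=0: C(16,0)·0.166667^0·0.833333^16 = 0.054088
  k=1: C(16,1)·0.166667^1·0.833333^15 = 0.173081
1 − 0.227169 = 0.772831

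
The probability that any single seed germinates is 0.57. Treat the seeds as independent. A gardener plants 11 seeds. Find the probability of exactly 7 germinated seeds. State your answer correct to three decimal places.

X ~ Binomial(n=11, p=0.57).
P(X=7) = C(11,7) · p^7 · (1−p)^4
= 330 · 0.019549 · 0.034188 = 0.22055

0.221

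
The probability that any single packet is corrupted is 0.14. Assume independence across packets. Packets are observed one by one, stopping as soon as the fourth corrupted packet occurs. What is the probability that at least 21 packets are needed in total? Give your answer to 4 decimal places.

0.6959

Needing more than 20 packets ⇔ fewer than 4 successes in the first 20. With X ~ Binomial(20, 0.14), P(Y > 20) = P(X ≤ 3).
  k=0: C(20,0)·0.14^0·0.86^20 = 0.048974
  k=1: C(20,1)·0.14^1·0.86^19 = 0.159451
  k=2: C(20,2)·0.14^2·0.86^18 = 0.246594
  k=3: C(20,3)·0.14^3·0.86^17 = 0.240859
P(X ≤ 3) = 0.695878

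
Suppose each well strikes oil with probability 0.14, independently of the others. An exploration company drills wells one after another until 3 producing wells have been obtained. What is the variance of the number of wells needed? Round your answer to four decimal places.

131.6327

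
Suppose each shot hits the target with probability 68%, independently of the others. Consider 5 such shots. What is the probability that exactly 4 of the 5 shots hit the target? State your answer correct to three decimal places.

0.342

X ~ Binomial(n=5, p=0.68).
P(X=4) = C(5,4) · p^4 · (1−p)^1
= 5 · 0.21381 · 0.32 = 0.34210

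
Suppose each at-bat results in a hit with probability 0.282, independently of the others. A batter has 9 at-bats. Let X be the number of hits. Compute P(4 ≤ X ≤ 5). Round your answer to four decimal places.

0.2118

X ~ Binomial(9, 0.282); P(4 ≤ X ≤ 5) = Σ C(9,k) p^k (1−p)^(9−k) over k:
  k=4: C(9,4)·0.282^4·0.718^5 = 0.152051
  k=5: C(9,5)·0.282^5·0.718^4 = 0.059719
Total = 0.211770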